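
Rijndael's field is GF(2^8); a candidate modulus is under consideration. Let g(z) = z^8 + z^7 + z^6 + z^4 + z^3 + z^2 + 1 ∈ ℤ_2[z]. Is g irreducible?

Yes

Check for roots in ℤ_2: g(0) = 1; g(1) = 1.
No roots, so no linear factors.
Monic irreducibles of degree 2 over GF(2): z^2 + z + 1.
None of them divide g (all give nonzero remainder).
Monic irreducibles of degree 3 over GF(2): z^3 + z + 1, z^3 + z^2 + 1.
None of them divide g (all give nonzero remainder).
Monic irreducibles of degree 4 over GF(2): z^4 + z + 1, z^4 + z^3 + 1, z^4 + z^3 + z^2 + z + 1.
None of them divide g (all give nonzero remainder).
No irreducible factor of degree ≤ 4 exists, so g is irreducible over GF(2).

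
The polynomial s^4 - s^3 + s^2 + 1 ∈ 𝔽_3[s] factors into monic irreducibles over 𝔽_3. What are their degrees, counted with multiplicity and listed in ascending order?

4

Write f(s) = s^4 - s^3 + s^2 + 1.
Roots in 𝔽_3: f(0) = 1; f(1) = 2; f(2) = 1.
Complete factorization: f(s) = (s^4 - s^3 + s^2 + 1).
Factor degrees with multiplicity: 4 = 4.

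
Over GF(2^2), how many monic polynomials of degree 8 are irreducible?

8160

By the necklace-counting formula, N_4(8) = (1/8) Σ_{d|8} μ(8/d)·4^d.
Divisors of 8: 1, 2, 4, 8; μ(8/d) for each: 0, 0, -1, 1.
Σ = − 4^4 + 4^8 = 65280.
N = 65280/8 = 8160.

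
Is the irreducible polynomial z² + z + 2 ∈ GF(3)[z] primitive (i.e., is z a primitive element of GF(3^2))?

Write f(z) = z² + z + 2.
|GF(3^2)^×| = 3^2 − 1 = 8. Prime factorization: 8 = 2^3.
f is primitive ⇔ z has order 8 in GF(3)[z]/(f), i.e. z^(8/q) ≠ 1 for each prime q | 8.
z^(4) mod f = 2.
None equal 1, so z has full order 8; f is primitive.

Yes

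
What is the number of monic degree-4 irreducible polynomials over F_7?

By the necklace-counting formula, N_7(4) = (1/4) Σ_{d|4} μ(4/d)·7^d.
Divisors of 4: 1, 2, 4; μ(4/d) for each: 0, -1, 1.
Σ = − 7^2 + 7^4 = 2352.
N = 2352/4 = 588.

588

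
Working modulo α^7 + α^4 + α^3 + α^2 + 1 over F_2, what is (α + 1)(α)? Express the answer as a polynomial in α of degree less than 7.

α^2 + α

Multiply in F_2[α]: (α + 1)·(α) = α^2 + α.
Reduced: α^2 + α.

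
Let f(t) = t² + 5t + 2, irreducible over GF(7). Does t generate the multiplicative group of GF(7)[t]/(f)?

|GF(7^2)^×| = 7^2 − 1 = 48. Prime factorization: 48 = 2^4·3.
f is primitive ⇔ t has order 48 in GF(7)[t]/(f), i.e. t^(48/q) ≠ 1 for each prime q | 48.
t^(24) mod f = 1
t^(16) mod f = 4.
Since t^(24) = 1, the order of t divides 24 < 48; not primitive.

No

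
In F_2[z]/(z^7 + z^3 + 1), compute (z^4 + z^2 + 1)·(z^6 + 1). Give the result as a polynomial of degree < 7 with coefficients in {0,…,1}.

Multiply in F_2[z]: (z^4 + z^2 + 1)·(z^6 + 1) = z^10 + z^8 + z^6 + z^4 + z^2 + 1.
Reduce using z^7 ≡ z^3 + 1 (mod z^7 + z^3 + 1).
Reduced: z^3 + z^2 + z + 1.

z^3 + z^2 + z + 1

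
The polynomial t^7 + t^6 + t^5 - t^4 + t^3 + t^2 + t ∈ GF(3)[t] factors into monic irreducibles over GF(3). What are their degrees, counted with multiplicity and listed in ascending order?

Write h(t) = t^7 + t^6 + t^5 - t^4 + t^3 + t^2 + t.
Roots in GF(3): h(0) = 0 → root; h(1) = 2; h(2) = 0 → root.
Linear factors from roots: (t), (t + 1).
Complete factorization: h(t) = (t)·(t + 1)^4·(t^2 + 1).
Factor degrees with multiplicity: 1 + 1 + 1 + 1 + 1 + 2 = 7.

1, 1, 1, 1, 1, 2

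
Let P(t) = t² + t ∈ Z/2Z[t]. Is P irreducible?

Check for roots in Z/2Z: P(0) = 0 → root; P(1) = 0 → root.
P(0) = 0, so (t) divides P(t); P is reducible.

No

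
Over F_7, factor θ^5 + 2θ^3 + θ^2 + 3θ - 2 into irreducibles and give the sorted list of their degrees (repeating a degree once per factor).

Write g(θ) = θ^5 + 2θ^3 + θ^2 + 3θ - 2.
Linear factors from roots: (θ - 2), (θ + 1).
Complete factorization: g(θ) = (θ + 1)·(θ - 2)·(θ^3 + θ^2 - 2θ + 1).
Factor degrees with multiplicity: 1 + 1 + 3 = 5.

1, 1, 3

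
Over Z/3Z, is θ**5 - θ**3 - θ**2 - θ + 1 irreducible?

Write g(θ) = θ**5 - θ**3 - θ**2 - θ + 1.
Check for roots in Z/3Z: g(0) = 1; g(1) = 2; g(2) = 1.
No roots, so no linear factors.
Monic irreducibles of degree 2 over GF(3): θ**2 + 1, θ**2 + θ - 1, θ**2 - θ - 1.
None of them divide g (all give nonzero remainder).
No irreducible factor of degree ≤ 2 exists, so g is irreducible over GF(3).

Yes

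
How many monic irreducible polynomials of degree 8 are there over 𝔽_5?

The number of monic irreducibles of degree 8 over GF(5) is (1/8)·Σ_{d∣8} μ(8/d) 5^d.
Divisors of 8: 1, 2, 4, 8; μ(8/d) for each: 0, 0, -1, 1.
Σ = − 5^4 + 5^8 = 390000.
N = 390000/8 = 48750.

48750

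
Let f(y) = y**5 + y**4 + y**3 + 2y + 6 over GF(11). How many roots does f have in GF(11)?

Evaluate at each of the 11 elements of GF(11):
f(0) = 6; f(1) = 0 → root; f(2) = 0 → root; f(3) = 0 → root; f(4) = 5; f(5) = 8; f(6) = 0 → root; f(7) = 2; f(8) = 9; f(9) = 0 → root; f(10) = 3.
Roots: {1, 2, 3, 6, 9}.

5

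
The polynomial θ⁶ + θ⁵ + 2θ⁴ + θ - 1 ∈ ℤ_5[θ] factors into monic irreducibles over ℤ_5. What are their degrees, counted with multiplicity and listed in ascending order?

1, 2, 3

Write g(θ) = θ⁶ + θ⁵ + 2θ⁴ + θ - 1.
Roots in ℤ_5: g(0) = 4; g(1) = 4; g(2) = 4; g(3) = 1; g(4) = 0 → root.
Linear factors from roots: (θ + 1).
Complete factorization: g(θ) = (θ + 1)·(θ² - 2)·(θ³ - θ - 2).
Factor degrees with multiplicity: 1 + 2 + 3 = 6.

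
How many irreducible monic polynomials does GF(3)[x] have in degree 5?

48

The number of monic irreducibles of degree 5 over GF(3) is (1/5)·Σ_{d∣5} μ(5/d) 3^d.
Divisors of 5: 1, 5; μ(5/d) for each: -1, 1.
Σ = − 3^1 + 3^5 = 240.
N = 240/5 = 48.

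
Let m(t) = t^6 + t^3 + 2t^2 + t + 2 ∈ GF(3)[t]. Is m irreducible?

Check for roots in GF(3): m(0) = 2; m(1) = 1; m(2) = 0 → root.
m(2) = 0, so (t − 2) divides m(t); m is reducible.

No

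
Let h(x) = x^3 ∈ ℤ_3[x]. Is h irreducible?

Check for roots in ℤ_3: h(0) = 0 → root; h(1) = 1; h(2) = 2.
h(0) = 0, so (x) divides h(x); h is reducible.

No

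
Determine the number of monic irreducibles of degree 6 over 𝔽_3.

The number of monic irreducibles of degree 6 over GF(3) is (1/6)·Σ_{d∣6} μ(6/d) 3^d.
Divisors of 6: 1, 2, 3, 6; μ(6/d) for each: 1, -1, -1, 1.
Σ = 3^1 − 3^2 − 3^3 + 3^6 = 696.
N = 696/6 = 116.

116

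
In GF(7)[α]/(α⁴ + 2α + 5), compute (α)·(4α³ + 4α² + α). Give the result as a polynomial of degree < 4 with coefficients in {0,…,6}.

4α^3 + α^2 + 6α + 1

Multiply in GF(7)[α]: (α)·(4α³ + 4α² + α) = 4α⁴ + 4α³ + α².
Reduce using α⁴ ≡ 5α + 2 (mod α⁴ + 2α + 5).
Reduced: 4α³ + α² + 6α + 1.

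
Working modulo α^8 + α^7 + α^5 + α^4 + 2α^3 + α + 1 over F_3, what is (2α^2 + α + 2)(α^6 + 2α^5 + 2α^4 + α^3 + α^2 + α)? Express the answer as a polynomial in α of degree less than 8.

2α^6 + 2α^4 + α^3 + 1

Multiply in F_3[α]: (2α^2 + α + 2)·(α^6 + 2α^5 + 2α^4 + α^3 + α^2 + α) = 2α^8 + 2α^7 + 2α^6 + 2α^5 + α^4 + 2α^3 + 2α.
Reduce using α^8 ≡ 2α^7 + 2α^5 + 2α^4 + α^3 + 2α + 2 (mod α^8 + α^7 + α^5 + α^4 + 2α^3 + α + 1).
Reduced: 2α^6 + 2α^4 + α^3 + 1.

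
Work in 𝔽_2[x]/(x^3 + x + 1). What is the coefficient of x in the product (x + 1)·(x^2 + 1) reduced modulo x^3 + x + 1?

Multiply in 𝔽_2[x]: (x + 1)·(x^2 + 1) = x^3 + x^2 + x + 1.
Reduce using x^3 ≡ x + 1 (mod x^3 + x + 1).
Reduced: x^2.

0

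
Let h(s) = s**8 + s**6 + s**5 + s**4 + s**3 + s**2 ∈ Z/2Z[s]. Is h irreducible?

Check for roots in Z/2Z: h(0) = 0 → root; h(1) = 0 → root.
h(0) = 0, so (s) divides h(s); h is reducible.

No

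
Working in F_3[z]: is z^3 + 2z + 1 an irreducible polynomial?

Write m(z) = z^3 + 2z + 1.
Check for roots in F_3: m(0) = 1; m(1) = 1; m(2) = 1.
No roots. A degree-3 polynomial over a field with no linear factor is irreducible.

Yes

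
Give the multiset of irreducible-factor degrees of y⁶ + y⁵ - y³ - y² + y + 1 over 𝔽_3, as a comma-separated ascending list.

1, 2, 3

Write f(y) = y⁶ + y⁵ - y³ - y² + y + 1.
Roots in 𝔽_3: f(0) = 1; f(1) = 2; f(2) = 0 → root.
Linear factors from roots: (y + 1).
Complete factorization: f(y) = (y + 1)·(y² + y - 1)·(y³ - y² - y - 1).
Factor degrees with multiplicity: 1 + 2 + 3 = 6.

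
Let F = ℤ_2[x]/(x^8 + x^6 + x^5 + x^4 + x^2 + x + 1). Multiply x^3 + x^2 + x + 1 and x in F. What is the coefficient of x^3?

1

Multiply in ℤ_2[x]: (x^3 + x^2 + x + 1)·(x) = x^4 + x^3 + x^2 + x.
Reduced: x^4 + x^3 + x^2 + x.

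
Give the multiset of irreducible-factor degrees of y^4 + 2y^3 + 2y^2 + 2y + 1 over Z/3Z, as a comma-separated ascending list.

Write g(y) = y^4 + 2y^3 + 2y^2 + 2y + 1.
Roots in Z/3Z: g(0) = 1; g(1) = 2; g(2) = 0 → root.
Linear factors from roots: (y + 1).
Complete factorization: g(y) = (y + 1)^2·(y^2 + 1).
Factor degrees with multiplicity: 1 + 1 + 2 = 4.

1, 1, 2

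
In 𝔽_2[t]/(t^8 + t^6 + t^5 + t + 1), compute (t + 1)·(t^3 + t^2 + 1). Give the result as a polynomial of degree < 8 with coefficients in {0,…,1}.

Multiply in 𝔽_2[t]: (t + 1)·(t^3 + t^2 + 1) = t^4 + t^2 + t + 1.
Reduced: t^4 + t^2 + t + 1.

t^4 + t^2 + t + 1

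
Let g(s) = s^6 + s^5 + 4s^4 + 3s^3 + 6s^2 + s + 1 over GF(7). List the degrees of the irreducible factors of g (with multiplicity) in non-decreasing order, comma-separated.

1, 1, 2, 2

Linear factors from roots: (s + 4), (s + 1).
Complete factorization: g(s) = (s + 1)·(s + 4)·(s^2 + s + 6)·(s^2 + 2s + 5).
Factor degrees with multiplicity: 1 + 1 + 2 + 2 = 6.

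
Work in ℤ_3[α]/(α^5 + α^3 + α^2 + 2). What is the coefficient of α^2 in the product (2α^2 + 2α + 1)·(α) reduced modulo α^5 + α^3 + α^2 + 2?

Multiply in ℤ_3[α]: (2α^2 + 2α + 1)·(α) = 2α^3 + 2α^2 + α.
Reduced: 2α^3 + 2α^2 + α.

2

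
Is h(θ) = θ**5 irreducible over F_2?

No

Check for roots in F_2: h(0) = 0 → root; h(1) = 1.
h(0) = 0, so (θ) divides h(θ); h is reducible.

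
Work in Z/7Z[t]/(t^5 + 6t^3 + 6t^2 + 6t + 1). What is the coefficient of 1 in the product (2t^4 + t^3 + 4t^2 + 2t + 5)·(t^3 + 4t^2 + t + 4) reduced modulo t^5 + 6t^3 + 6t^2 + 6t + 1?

1

Multiply in Z/7Z[t]: (2t^4 + t^3 + 4t^2 + 2t + 5)·(t^3 + 4t^2 + t + 4) = 2t^7 + 2t^6 + 3t^5 + 6t^4 + 3t^2 + 6t + 6.
Reduce using t^5 ≡ t^3 + t^2 + t + 6 (mod t^5 + 6t^3 + 6t^2 + 6t + 1).
Reduced: 3t^4 + 2t^3 + t^2 + 2t + 1.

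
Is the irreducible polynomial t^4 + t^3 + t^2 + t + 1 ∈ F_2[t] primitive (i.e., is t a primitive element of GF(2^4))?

Write f(t) = t^4 + t^3 + t^2 + t + 1.
|GF(2^4)^×| = 2^4 − 1 = 15. Prime factorization: 15 = 3·5.
f is primitive ⇔ t has order 15 in GF(2)[t]/(f), i.e. t^(15/q) ≠ 1 for each prime q | 15.
t^(5) mod f = 1
t^(3) mod f = t^3.
Since t^(5) = 1, the order of t divides 5 < 15; not primitive.

No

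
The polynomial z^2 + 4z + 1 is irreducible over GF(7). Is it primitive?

No

Write f(z) = z^2 + 4z + 1.
|GF(7^2)^×| = 7^2 − 1 = 48. Prime factorization: 48 = 2^4·3.
f is primitive ⇔ z has order 48 in GF(7)[z]/(f), i.e. z^(48/q) ≠ 1 for each prime q | 48.
z^(24) mod f = 1
z^(16) mod f = 1
Since z^(24) = 1, the order of z divides 24 < 48; not primitive.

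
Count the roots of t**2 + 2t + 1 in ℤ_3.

1

Write P(t) = t**2 + 2t + 1.
Evaluate at each of the 3 elements of ℤ_3:
P(0) = 1; P(1) = 1; P(2) = 0 → root.
Roots: {2}.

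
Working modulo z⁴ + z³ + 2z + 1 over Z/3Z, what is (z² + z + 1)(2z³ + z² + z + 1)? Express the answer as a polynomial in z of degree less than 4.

Multiply in Z/3Z[z]: (z² + z + 1)·(2z³ + z² + z + 1) = 2z⁵ + z³ + 2z + 1.
Reduce using z⁴ ≡ 2z³ + z + 2 (mod z⁴ + z³ + 2z + 1).
Reduced: 2z² + z.

2z^2 + z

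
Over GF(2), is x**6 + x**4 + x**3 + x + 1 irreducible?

Yes

Write f(x) = x**6 + x**4 + x**3 + x + 1.
Check for roots in GF(2): f(0) = 1; f(1) = 1.
No roots, so no linear factors.
Monic irreducibles of degree 2 over GF(2): x**2 + x + 1.
None of them divide f (all give nonzero remainder).
Monic irreducibles of degree 3 over GF(2): x**3 + x + 1, x**3 + x**2 + 1.
None of them divide f (all give nonzero remainder).
No irreducible factor of degree ≤ 3 exists, so f is irreducible over GF(2).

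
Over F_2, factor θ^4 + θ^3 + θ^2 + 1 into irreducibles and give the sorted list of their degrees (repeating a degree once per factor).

Write h(θ) = θ^4 + θ^3 + θ^2 + 1.
Roots in F_2: h(0) = 1; h(1) = 0 → root.
Linear factors from roots: (θ + 1).
Complete factorization: h(θ) = (θ + 1)·(θ^3 + θ + 1).
Factor degrees with multiplicity: 1 + 3 = 4.

1, 3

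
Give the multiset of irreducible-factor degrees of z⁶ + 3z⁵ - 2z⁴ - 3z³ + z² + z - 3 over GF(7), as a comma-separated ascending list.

Write g(z) = z⁶ + 3z⁵ - 2z⁴ - 3z³ + z² + z - 3.
Complete factorization: g(z) = (z² + 1)·(z² + z - 1)·(z² + 2z + 3).
Factor degrees with multiplicity: 2 + 2 + 2 = 6.

2, 2, 2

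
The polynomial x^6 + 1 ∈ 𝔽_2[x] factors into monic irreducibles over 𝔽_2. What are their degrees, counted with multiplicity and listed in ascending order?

1, 1, 2, 2

Write h(x) = x^6 + 1.
Roots in 𝔽_2: h(0) = 1; h(1) = 0 → root.
Linear factors from roots: (x + 1).
Complete factorization: h(x) = (x + 1)^2·(x^2 + x + 1)^2.
Factor degrees with multiplicity: 1 + 1 + 2 + 2 = 6.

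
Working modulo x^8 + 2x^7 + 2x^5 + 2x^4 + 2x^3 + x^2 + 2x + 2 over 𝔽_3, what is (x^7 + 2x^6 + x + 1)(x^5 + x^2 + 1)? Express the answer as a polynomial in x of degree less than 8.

x^7 + x^6 + 2x^4 + x^3 + x^2 + 2x

Multiply in 𝔽_3[x]: (x^7 + 2x^6 + x + 1)·(x^5 + x^2 + 1) = x^12 + 2x^11 + x^9 + 2x^8 + x^7 + x^5 + x^3 + x^2 + x + 1.
Reduce using x^8 ≡ x^7 + x^5 + x^4 + x^3 + 2x^2 + x + 1 (mod x^8 + 2x^7 + 2x^5 + 2x^4 + 2x^3 + x^2 + 2x + 2).
Reduced: x^7 + x^6 + 2x^4 + x^3 + x^2 + 2x.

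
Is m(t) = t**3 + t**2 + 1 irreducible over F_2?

Yes

Check for roots in F_2: m(0) = 1; m(1) = 1.
No roots. A degree-3 polynomial over a field with no linear factor is irreducible.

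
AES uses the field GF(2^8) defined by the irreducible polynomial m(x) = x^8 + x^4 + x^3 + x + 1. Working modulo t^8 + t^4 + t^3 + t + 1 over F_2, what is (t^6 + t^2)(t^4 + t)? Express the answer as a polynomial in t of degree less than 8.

t^7 + t^5 + t^2

Multiply in F_2[t]: (t^6 + t^2)·(t^4 + t) = t^10 + t^7 + t^6 + t^3.
Reduce using t^8 ≡ t^4 + t^3 + t + 1 (mod t^8 + t^4 + t^3 + t + 1).
Reduced: t^7 + t^5 + t^2.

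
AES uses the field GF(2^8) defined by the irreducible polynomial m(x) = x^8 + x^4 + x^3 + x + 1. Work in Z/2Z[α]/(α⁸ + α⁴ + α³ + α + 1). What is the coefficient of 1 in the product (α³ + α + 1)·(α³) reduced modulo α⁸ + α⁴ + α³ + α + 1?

Multiply in Z/2Z[α]: (α³ + α + 1)·(α³) = α⁶ + α⁴ + α³.
Reduced: α⁶ + α⁴ + α³.

0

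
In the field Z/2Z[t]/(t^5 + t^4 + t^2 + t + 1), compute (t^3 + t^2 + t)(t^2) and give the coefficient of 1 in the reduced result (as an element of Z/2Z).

1

Multiply in Z/2Z[t]: (t^3 + t^2 + t)·(t^2) = t^5 + t^4 + t^3.
Reduce using t^5 ≡ t^4 + t^2 + t + 1 (mod t^5 + t^4 + t^2 + t + 1).
Reduced: t^3 + t^2 + t + 1.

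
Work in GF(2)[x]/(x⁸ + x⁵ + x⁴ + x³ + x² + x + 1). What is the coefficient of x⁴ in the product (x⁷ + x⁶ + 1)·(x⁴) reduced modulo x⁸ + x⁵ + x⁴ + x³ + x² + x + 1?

Multiply in GF(2)[x]: (x⁷ + x⁶ + 1)·(x⁴) = x¹¹ + x¹⁰ + x⁴.
Reduce using x⁸ ≡ x⁵ + x⁴ + x³ + x² + x + 1 (mod x⁸ + x⁵ + x⁴ + x³ + x² + x + 1).
Reduced: x⁵ + x³ + x + 1.

0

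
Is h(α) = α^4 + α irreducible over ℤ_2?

No

Check for roots in ℤ_2: h(0) = 0 → root; h(1) = 0 → root.
h(0) = 0, so (α) divides h(α); h is reducible.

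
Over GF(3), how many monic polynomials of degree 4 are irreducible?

The number of monic irreducibles of degree 4 over GF(3) is (1/4)·Σ_{d∣4} μ(4/d) 3^d.
Divisors of 4: 1, 2, 4; μ(4/d) for each: 0, -1, 1.
Σ = − 3^2 + 3^4 = 72.
N = 72/4 = 18.

18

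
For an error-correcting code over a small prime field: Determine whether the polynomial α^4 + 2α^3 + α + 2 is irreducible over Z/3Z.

No

Write m(α) = α^4 + 2α^3 + α + 2.
Check for roots in Z/3Z: m(0) = 2; m(1) = 0 → root; m(2) = 0 → root.
m(1) = 0, so (α − 1) divides m(α); m is reducible.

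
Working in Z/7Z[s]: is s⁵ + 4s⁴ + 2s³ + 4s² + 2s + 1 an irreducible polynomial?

No

Write h(s) = s⁵ + 4s⁴ + 2s³ + 4s² + 2s + 1.
Check for roots in Z/7Z: h(0) = 1; h(1) = 0 → root; h(2) = 0 → root; h(3) = 6; h(4) = 2; h(5) = 1; h(6) = 4.
h(1) = 0, so (s − 1) divides h(s); h is reducible.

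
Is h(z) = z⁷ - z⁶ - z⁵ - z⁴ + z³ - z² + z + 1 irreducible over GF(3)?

No

Check for roots in GF(3): h(0) = 1; h(1) = 0 → root; h(2) = 2.
h(1) = 0, so (z − 1) divides h(z); h is reducible.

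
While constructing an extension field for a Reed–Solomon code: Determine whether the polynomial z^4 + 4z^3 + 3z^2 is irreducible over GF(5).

Write g(z) = z^4 + 4z^3 + 3z^2.
Check for roots in GF(5): g(0) = 0 → root; g(1) = 3; g(2) = 0 → root; g(3) = 1; g(4) = 0 → root.
g(0) = 0, so (z) divides g(z); g is reducible.

No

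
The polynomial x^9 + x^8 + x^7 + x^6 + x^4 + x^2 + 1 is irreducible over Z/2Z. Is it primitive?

Yes

Write f(x) = x^9 + x^8 + x^7 + x^6 + x^4 + x^2 + 1.
|GF(2^9)^×| = 2^9 − 1 = 511. Prime factorization: 511 = 7·73.
f is primitive ⇔ x has order 511 in GF(2)[x]/(f), i.e. x^(511/q) ≠ 1 for each prime q | 511.
x^(73) mod f = x^7 + x^6 + x^5 + x^3 + x^2 + x.
x^(7) mod f = x^7.
None equal 1, so x has full order 511; f is primitive.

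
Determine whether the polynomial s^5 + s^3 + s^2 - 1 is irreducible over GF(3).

Yes

Write g(s) = s^5 + s^3 + s^2 - 1.
Check for roots in GF(3): g(0) = 2; g(1) = 2; g(2) = 1.
No roots, so no linear factors.
Monic irreducibles of degree 2 over GF(3): s^2 + 1, s^2 + s - 1, s^2 - s - 1.
None of them divide g (all give nonzero remainder).
No irreducible factor of degree ≤ 2 exists, so g is irreducible over GF(3).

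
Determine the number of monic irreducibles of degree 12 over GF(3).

44220

x^(3^12) − x is the product of all monic irreducibles of degree dividing 12; Möbius inversion gives N = (1/12) Σ μ(12/d)·3^d.
Divisors of 12: 1, 2, 3, 4, 6, 12; μ(12/d) for each: 0, 1, 0, -1, -1, 1.
Σ = 3^2 − 3^4 − 3^6 + 3^12 = 530640.
N = 530640/12 = 44220.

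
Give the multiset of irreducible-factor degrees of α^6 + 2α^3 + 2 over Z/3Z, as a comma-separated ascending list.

2, 2, 2

Write f(α) = α^6 + 2α^3 + 2.
Roots in Z/3Z: f(0) = 2; f(1) = 2; f(2) = 1.
Complete factorization: f(α) = (α^2 + 2α + 2)^3.
Factor degrees with multiplicity: 2 + 2 + 2 = 6.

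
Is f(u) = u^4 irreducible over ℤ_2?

Check for roots in ℤ_2: f(0) = 0 → root; f(1) = 1.
f(0) = 0, so (u) divides f(u); f is reducible.

No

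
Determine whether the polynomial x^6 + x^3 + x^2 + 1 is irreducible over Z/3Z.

Write f(x) = x^6 + x^3 + x^2 + 1.
Check for roots in Z/3Z: f(0) = 1; f(1) = 1; f(2) = 2.
No roots, so no linear factors.
Monic irreducibles of degree 2 over GF(3): x^2 + 1, x^2 + x - 1, x^2 - x - 1.
None of them divide f (all give nonzero remainder).
Degree-3 irreducible divisors: test the 8 monic irreducibles of degree 3 over GF(3).
None of them divide f (all give nonzero remainder).
No irreducible factor of degree ≤ 3 exists, so f is irreducible over GF(3).

Yes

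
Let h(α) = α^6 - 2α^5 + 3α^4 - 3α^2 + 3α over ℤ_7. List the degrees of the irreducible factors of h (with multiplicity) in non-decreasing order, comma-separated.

Linear factors from roots: (α), (α - 2), (α + 1).
Complete factorization: h(α) = (α)·(α + 1)·(α - 2)^2·(α^2 + α - 1).
Factor degrees with multiplicity: 1 + 1 + 1 + 1 + 2 = 6.

1, 1, 1, 1, 2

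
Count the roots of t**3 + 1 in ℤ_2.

Write f(t) = t**3 + 1.
Evaluate at each of the 2 elements of ℤ_2:
f(0) = 1; f(1) = 0 → root.
Roots: {1}.

1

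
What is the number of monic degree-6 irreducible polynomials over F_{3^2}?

88440

By the necklace-counting formula, N_9(6) = (1/6) Σ_{d|6} μ(6/d)·9^d.
Divisors of 6: 1, 2, 3, 6; μ(6/d) for each: 1, -1, -1, 1.
Σ = 9^1 − 9^2 − 9^3 + 9^6 = 530640.
N = 530640/6 = 88440.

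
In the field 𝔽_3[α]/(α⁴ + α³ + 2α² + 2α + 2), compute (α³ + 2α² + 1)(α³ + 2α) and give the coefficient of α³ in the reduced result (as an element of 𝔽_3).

Multiply in 𝔽_3[α]: (α³ + 2α² + 1)·(α³ + 2α) = α⁶ + 2α⁵ + 2α⁴ + 2α³ + 2α.
Reduce using α⁴ ≡ 2α³ + α² + α + 1 (mod α⁴ + α³ + 2α² + 2α + 2).
Reduced: 2α³ + α² + 2α + 2.

2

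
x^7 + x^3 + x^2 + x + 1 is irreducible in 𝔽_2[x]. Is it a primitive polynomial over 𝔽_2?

Yes

Write f(x) = x^7 + x^3 + x^2 + x + 1.
|GF(2^7)^×| = 2^7 − 1 = 127. Prime factorization: 127 = 127.
f is primitive ⇔ x has order 127 in GF(2)[x]/(f), i.e. x^(127/q) ≠ 1 for each prime q | 127.
x^(1) mod f = x.
None equal 1, so x has full order 127; f is primitive.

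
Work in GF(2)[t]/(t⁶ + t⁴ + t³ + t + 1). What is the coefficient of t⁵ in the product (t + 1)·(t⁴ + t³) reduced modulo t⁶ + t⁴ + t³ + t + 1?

1

Multiply in GF(2)[t]: (t + 1)·(t⁴ + t³) = t⁵ + t³.
Reduced: t⁵ + t³.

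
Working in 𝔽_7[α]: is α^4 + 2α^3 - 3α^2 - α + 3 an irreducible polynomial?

Write m(α) = α^4 + 2α^3 - 3α^2 - α + 3.
Check for roots in 𝔽_7: m(0) = 3; m(1) = 2; m(2) = 0 → root; m(3) = 3; m(4) = 6; m(5) = 0 → root; m(6) = 0 → root.
m(2) = 0, so (α − 2) divides m(α); m is reducible.

No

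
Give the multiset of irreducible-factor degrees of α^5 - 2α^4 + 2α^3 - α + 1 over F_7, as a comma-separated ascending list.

1, 1, 1, 2

Write f(α) = α^5 - 2α^4 + 2α^3 - α + 1.
Linear factors from roots: (α - 3), (α + 3), (α + 2).
Complete factorization: f(α) = (α + 2)·(α + 3)·(α - 3)·(α^2 + 3α - 2).
Factor degrees with multiplicity: 1 + 1 + 1 + 2 = 5.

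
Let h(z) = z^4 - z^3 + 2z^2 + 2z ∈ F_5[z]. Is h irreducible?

No

Check for roots in F_5: h(0) = 0 → root; h(1) = 4; h(2) = 0 → root; h(3) = 3; h(4) = 2.
h(0) = 0, so (z) divides h(z); h is reducible.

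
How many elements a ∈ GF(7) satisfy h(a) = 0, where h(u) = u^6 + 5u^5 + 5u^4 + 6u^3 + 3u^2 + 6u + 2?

Evaluate at each of the 7 elements of GF(7):
h(0) = 2; h(1) = 0 → root; h(2) = 0 → root; h(3) = 3; h(4) = 6; h(5) = 1; h(6) = 1.
Roots: {1, 2}.

2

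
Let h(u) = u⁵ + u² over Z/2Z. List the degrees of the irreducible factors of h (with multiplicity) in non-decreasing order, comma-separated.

1, 1, 1, 2

Roots in Z/2Z: h(0) = 0 → root; h(1) = 0 → root.
Linear factors from roots: (u), (u + 1).
Complete factorization: h(u) = (u + 1)·(u)^2·(u² + u + 1).
Factor degrees with multiplicity: 1 + 1 + 1 + 2 = 5.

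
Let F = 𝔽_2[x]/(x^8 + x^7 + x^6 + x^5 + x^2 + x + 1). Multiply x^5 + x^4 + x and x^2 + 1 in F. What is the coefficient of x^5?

Multiply in 𝔽_2[x]: (x^5 + x^4 + x)·(x^2 + 1) = x^7 + x^6 + x^5 + x^4 + x^3 + x.
Reduced: x^7 + x^6 + x^5 + x^4 + x^3 + x.

1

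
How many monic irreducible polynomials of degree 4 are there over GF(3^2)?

1620

Gauss's count: N_{9}(4) = (1/4) Σ_{d|4} μ(4/d)·9^d.
Divisors of 4: 1, 2, 4; μ(4/d) for each: 0, -1, 1.
Σ = − 9^2 + 9^4 = 6480.
N = 6480/4 = 1620.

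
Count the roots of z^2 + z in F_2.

2

Write P(z) = z^2 + z.
Evaluate at each of the 2 elements of F_2:
P(0) = 0 → root; P(1) = 0 → root.
Roots: {0, 1}.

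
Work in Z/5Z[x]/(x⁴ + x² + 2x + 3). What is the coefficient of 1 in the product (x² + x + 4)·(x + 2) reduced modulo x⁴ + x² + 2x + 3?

3

Multiply in Z/5Z[x]: (x² + x + 4)·(x + 2) = x³ + 3x² + x + 3.
Reduced: x³ + 3x² + x + 3.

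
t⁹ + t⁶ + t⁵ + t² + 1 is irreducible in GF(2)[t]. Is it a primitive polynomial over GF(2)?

Write f(t) = t⁹ + t⁶ + t⁵ + t² + 1.
|GF(2^9)^×| = 2^9 − 1 = 511. Prime factorization: 511 = 7·73.
f is primitive ⇔ t has order 511 in GF(2)[t]/(f), i.e. t^(511/q) ≠ 1 for each prime q | 511.
t^(73) mod f = 1
t^(7) mod f = t⁷.
Since t^(73) = 1, the order of t divides 73 < 511; not primitive.

No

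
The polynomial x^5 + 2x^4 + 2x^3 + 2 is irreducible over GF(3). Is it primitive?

No

Write f(x) = x^5 + 2x^4 + 2x^3 + 2.
|GF(3^5)^×| = 3^5 − 1 = 242. Prime factorization: 242 = 2·11^2.
f is primitive ⇔ x has order 242 in GF(3)[x]/(f), i.e. x^(242/q) ≠ 1 for each prime q | 242.
x^(121) mod f = 1
x^(22) mod f = x^4 + x^2 + x + 2.
Since x^(121) = 1, the order of x divides 121 < 242; not primitive.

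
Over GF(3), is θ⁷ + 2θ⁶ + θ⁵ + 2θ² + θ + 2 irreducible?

Write g(θ) = θ⁷ + 2θ⁶ + θ⁵ + 2θ² + θ + 2.
Check for roots in GF(3): g(0) = 2; g(1) = 0 → root; g(2) = 0 → root.
g(1) = 0, so (θ − 1) divides g(θ); g is reducible.

No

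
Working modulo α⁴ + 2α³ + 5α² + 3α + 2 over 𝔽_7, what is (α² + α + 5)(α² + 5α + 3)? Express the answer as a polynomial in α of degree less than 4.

Multiply in 𝔽_7[α]: (α² + α + 5)·(α² + 5α + 3) = α⁴ + 6α³ + 6α² + 1.
Reduce using α⁴ ≡ 5α³ + 2α² + 4α + 5 (mod α⁴ + 2α³ + 5α² + 3α + 2).
Reduced: 4α³ + α² + 4α + 6.

4α^3 + α^2 + 4α + 6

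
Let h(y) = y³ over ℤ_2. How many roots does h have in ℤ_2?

Evaluate at each of the 2 elements of ℤ_2:
h(0) = 0 → root; h(1) = 1.
Roots: {0}.

1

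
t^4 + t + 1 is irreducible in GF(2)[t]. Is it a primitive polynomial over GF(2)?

Yes

Write f(t) = t^4 + t + 1.
|GF(2^4)^×| = 2^4 − 1 = 15. Prime factorization: 15 = 3·5.
f is primitive ⇔ t has order 15 in GF(2)[t]/(f), i.e. t^(15/q) ≠ 1 for each prime q | 15.
t^(5) mod f = t^2 + t.
t^(3) mod f = t^3.
None equal 1, so t has full order 15; f is primitive.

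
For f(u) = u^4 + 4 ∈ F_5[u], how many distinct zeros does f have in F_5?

Evaluate at each of the 5 elements of F_5:
f(0) = 4; f(1) = 0 → root; f(2) = 0 → root; f(3) = 0 → root; f(4) = 0 → root.
Roots: {1, 2, 3, 4}.

4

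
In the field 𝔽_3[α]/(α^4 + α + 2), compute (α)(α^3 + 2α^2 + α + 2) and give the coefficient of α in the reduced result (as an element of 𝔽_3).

Multiply in 𝔽_3[α]: (α)·(α^3 + 2α^2 + α + 2) = α^4 + 2α^3 + α^2 + 2α.
Reduce using α^4 ≡ 2α + 1 (mod α^4 + α + 2).
Reduced: 2α^3 + α^2 + α + 1.

1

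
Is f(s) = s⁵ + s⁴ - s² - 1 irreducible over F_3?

Check for roots in F_3: f(0) = 2; f(1) = 0 → root; f(2) = 1.
f(1) = 0, so (s − 1) divides f(s); f is reducible.

No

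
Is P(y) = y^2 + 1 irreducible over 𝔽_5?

Check for roots in 𝔽_5: P(0) = 1; P(1) = 2; P(2) = 0 → root; P(3) = 0 → root; P(4) = 2.
P(2) = 0, so (y − 2) divides P(y); P is reducible.

No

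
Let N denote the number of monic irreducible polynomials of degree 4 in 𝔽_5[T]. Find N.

The number of monic irreducibles of degree 4 over GF(5) is (1/4)·Σ_{d∣4} μ(4/d) 5^d.
Divisors of 4: 1, 2, 4; μ(4/d) for each: 0, -1, 1.
Σ = − 5^2 + 5^4 = 600.
N = 600/4 = 150.

150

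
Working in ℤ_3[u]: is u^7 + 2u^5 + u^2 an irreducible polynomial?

No

Write h(u) = u^7 + 2u^5 + u^2.
Check for roots in ℤ_3: h(0) = 0 → root; h(1) = 1; h(2) = 1.
h(0) = 0, so (u) divides h(u); h is reducible.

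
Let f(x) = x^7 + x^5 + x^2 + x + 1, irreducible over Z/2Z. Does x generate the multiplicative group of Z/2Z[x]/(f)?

Yes

|GF(2^7)^×| = 2^7 − 1 = 127. Prime factorization: 127 = 127.
f is primitive ⇔ x has order 127 in GF(2)[x]/(f), i.e. x^(127/q) ≠ 1 for each prime q | 127.
x^(1) mod f = x.
None equal 1, so x has full order 127; f is primitive.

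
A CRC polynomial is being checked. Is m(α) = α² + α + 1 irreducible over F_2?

Check for roots in F_2: m(0) = 1; m(1) = 1.
No roots. A degree-2 polynomial over a field with no linear factor is irreducible.

Yes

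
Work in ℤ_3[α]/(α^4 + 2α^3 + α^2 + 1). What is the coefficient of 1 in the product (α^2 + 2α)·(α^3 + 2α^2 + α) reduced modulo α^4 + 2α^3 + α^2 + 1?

Multiply in ℤ_3[α]: (α^2 + 2α)·(α^3 + 2α^2 + α) = α^5 + α^4 + 2α^3 + 2α^2.
Reduce using α^4 ≡ α^3 + 2α^2 + 2 (mod α^4 + 2α^3 + α^2 + 1).
Reduced: 2α + 1.

1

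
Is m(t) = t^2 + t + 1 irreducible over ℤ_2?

Yes

Check for roots in ℤ_2: m(0) = 1; m(1) = 1.
No roots. A degree-2 polynomial over a field with no linear factor is irreducible.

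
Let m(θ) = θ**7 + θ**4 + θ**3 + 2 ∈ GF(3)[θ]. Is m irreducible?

Check for roots in GF(3): m(0) = 2; m(1) = 2; m(2) = 1.
No roots, so no linear factors.
Monic irreducibles of degree 2 over GF(3): θ**2 + 1, θ**2 + θ + 2, θ**2 + 2θ + 2.
None of them divide m (all give nonzero remainder).
Degree-3 irreducible divisors: test the 8 monic irreducibles of degree 3 over GF(3).
None of them divide m (all give nonzero remainder).
No irreducible factor of degree ≤ 3 exists, so m is irreducible over GF(3).

Yes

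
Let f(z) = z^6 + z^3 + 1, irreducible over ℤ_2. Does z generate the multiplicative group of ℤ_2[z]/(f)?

No

|GF(2^6)^×| = 2^6 − 1 = 63. Prime factorization: 63 = 3^2·7.
f is primitive ⇔ z has order 63 in GF(2)[z]/(f), i.e. z^(63/q) ≠ 1 for each prime q | 63.
z^(21) mod f = z^3.
z^(9) mod f = 1
Since z^(9) = 1, the order of z divides 9 < 63; not primitive.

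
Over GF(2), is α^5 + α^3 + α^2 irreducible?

Write g(α) = α^5 + α^3 + α^2.
Check for roots in GF(2): g(0) = 0 → root; g(1) = 1.
g(0) = 0, so (α) divides g(α); g is reducible.

No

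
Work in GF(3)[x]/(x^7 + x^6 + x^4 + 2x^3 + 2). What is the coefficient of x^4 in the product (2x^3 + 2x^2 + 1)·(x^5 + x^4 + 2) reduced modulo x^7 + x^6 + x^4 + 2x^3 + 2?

1

Multiply in GF(3)[x]: (2x^3 + 2x^2 + 1)·(x^5 + x^4 + 2) = 2x^8 + x^7 + 2x^6 + x^5 + x^4 + x^3 + x^2 + 2.
Reduce using x^7 ≡ 2x^6 + 2x^4 + x^3 + 1 (mod x^7 + x^6 + x^4 + 2x^3 + 2).
Reduced: 2x^5 + x^4 + x^2 + 2x + 1.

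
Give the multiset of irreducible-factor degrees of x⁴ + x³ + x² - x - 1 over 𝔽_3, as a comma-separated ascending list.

Write h(x) = x⁴ + x³ + x² - x - 1.
Roots in 𝔽_3: h(0) = 2; h(1) = 1; h(2) = 1.
Complete factorization: h(x) = (x⁴ + x³ + x² - x - 1).
Factor degrees with multiplicity: 4 = 4.

4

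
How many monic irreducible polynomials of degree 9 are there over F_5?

217000

The number of monic irreducibles of degree 9 over GF(5) is (1/9)·Σ_{d∣9} μ(9/d) 5^d.
Divisors of 9: 1, 3, 9; μ(9/d) for each: 0, -1, 1.
Σ = − 5^3 + 5^9 = 1953000.
N = 1953000/9 = 217000.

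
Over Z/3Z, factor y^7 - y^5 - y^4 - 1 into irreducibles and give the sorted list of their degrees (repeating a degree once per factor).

7

Write f(y) = y^7 - y^5 - y^4 - 1.
Roots in Z/3Z: f(0) = 2; f(1) = 1; f(2) = 1.
Complete factorization: f(y) = (y^7 - y^5 - y^4 - 1).
Factor degrees with multiplicity: 7 = 7.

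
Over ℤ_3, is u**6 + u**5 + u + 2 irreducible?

Write f(u) = u**6 + u**5 + u + 2.
Check for roots in ℤ_3: f(0) = 2; f(1) = 2; f(2) = 1.
No roots, so no linear factors.
Monic irreducibles of degree 2 over GF(3): u**2 + 1, u**2 + u + 2, u**2 + 2u + 2.
None of them divide f (all give nonzero remainder).
Degree-3 irreducible divisors: test the 8 monic irreducibles of degree 3 over GF(3).
None of them divide f (all give nonzero remainder).
No irreducible factor of degree ≤ 3 exists, so f is irreducible over GF(3).

Yes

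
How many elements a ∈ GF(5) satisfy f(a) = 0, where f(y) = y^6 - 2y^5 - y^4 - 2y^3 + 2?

2

Evaluate at each of the 5 elements of GF(5):
f(0) = 2; f(1) = 3; f(2) = 0 → root; f(3) = 0 → root; f(4) = 1.
Roots: {2, 3}.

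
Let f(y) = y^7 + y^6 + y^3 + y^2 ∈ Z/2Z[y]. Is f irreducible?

Check for roots in Z/2Z: f(0) = 0 → root; f(1) = 0 → root.
f(0) = 0, so (y) divides f(y); f is reducible.

No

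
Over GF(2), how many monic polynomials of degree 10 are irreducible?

99

x^(2^10) − x is the product of all monic irreducibles of degree dividing 10; Möbius inversion gives N = (1/10) Σ μ(10/d)·2^d.
Divisors of 10: 1, 2, 5, 10; μ(10/d) for each: 1, -1, -1, 1.
Σ = 2^1 − 2^2 − 2^5 + 2^10 = 990.
N = 990/10 = 99.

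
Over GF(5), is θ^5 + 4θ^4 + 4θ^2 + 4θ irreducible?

Write P(θ) = θ^5 + 4θ^4 + 4θ^2 + 4θ.
Check for roots in GF(5): P(0) = 0 → root; P(1) = 3; P(2) = 0 → root; P(3) = 0 → root; P(4) = 3.
P(0) = 0, so (θ) divides P(θ); P is reducible.

No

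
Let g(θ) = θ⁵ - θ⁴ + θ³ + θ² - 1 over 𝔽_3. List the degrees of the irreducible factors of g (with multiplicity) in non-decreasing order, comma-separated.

1, 2, 2

Roots in 𝔽_3: g(0) = 2; g(1) = 1; g(2) = 0 → root.
Linear factors from roots: (θ + 1).
Complete factorization: g(θ) = (θ + 1)·(θ² + 1)·(θ² + θ - 1).
Factor degrees with multiplicity: 1 + 2 + 2 = 5.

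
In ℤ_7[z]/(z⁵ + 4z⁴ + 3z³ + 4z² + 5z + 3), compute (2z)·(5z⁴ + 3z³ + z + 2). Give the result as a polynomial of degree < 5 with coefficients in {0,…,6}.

Multiply in ℤ_7[z]: (2z)·(5z⁴ + 3z³ + z + 2) = 3z⁵ + 6z⁴ + 2z² + 4z.
Reduce using z⁵ ≡ 3z⁴ + 4z³ + 3z² + 2z + 4 (mod z⁵ + 4z⁴ + 3z³ + 4z² + 5z + 3).
Reduced: z⁴ + 5z³ + 4z² + 3z + 5.

z^4 + 5z^3 + 4z^2 + 3z + 5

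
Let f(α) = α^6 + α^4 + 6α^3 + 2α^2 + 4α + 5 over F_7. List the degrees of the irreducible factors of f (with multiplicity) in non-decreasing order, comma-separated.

2, 2, 2

Complete factorization: f(α) = (α^2 + 3α + 1)·(α^2 + 5α + 3)·(α^2 + 6α + 4).
Factor degrees with multiplicity: 2 + 2 + 2 = 6.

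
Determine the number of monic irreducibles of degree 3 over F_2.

2

Gauss's count: N_{2}(3) = (1/3) Σ_{d|3} μ(3/d)·2^d.
Divisors of 3: 1, 3; μ(3/d) for each: -1, 1.
Σ = − 2^1 + 2^3 = 6.
N = 6/3 = 2.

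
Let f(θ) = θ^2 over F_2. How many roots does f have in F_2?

Evaluate at each of the 2 elements of F_2:
f(0) = 0 → root; f(1) = 1.
Roots: {0}.

1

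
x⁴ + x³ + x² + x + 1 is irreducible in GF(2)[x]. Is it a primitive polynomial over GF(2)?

No

Write f(x) = x⁴ + x³ + x² + x + 1.
|GF(2^4)^×| = 2^4 − 1 = 15. Prime factorization: 15 = 3·5.
f is primitive ⇔ x has order 15 in GF(2)[x]/(f), i.e. x^(15/q) ≠ 1 for each prime q | 15.
x^(5) mod f = 1
x^(3) mod f = x³.
Since x^(5) = 1, the order of x divides 5 < 15; not primitive.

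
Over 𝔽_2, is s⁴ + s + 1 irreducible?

Yes

Write P(s) = s⁴ + s + 1.
Check for roots in 𝔽_2: P(0) = 1; P(1) = 1.
No roots, so no linear factors.
Monic irreducibles of degree 2 over GF(2): s² + s + 1.
None of them divide P (all give nonzero remainder).
No irreducible factor of degree ≤ 2 exists, so P is irreducible over GF(2).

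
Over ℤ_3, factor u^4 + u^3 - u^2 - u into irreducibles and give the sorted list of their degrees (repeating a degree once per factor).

1, 1, 1, 1

Write h(u) = u^4 + u^3 - u^2 - u.
Roots in ℤ_3: h(0) = 0 → root; h(1) = 0 → root; h(2) = 0 → root.
Linear factors from roots: (u), (u - 1), (u + 1).
Complete factorization: h(u) = (u)·(u - 1)·(u + 1)^2.
Factor degrees with multiplicity: 1 + 1 + 1 + 1 = 4.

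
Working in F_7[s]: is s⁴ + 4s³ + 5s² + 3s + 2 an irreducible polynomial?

Write m(s) = s⁴ + 4s³ + 5s² + 3s + 2.
Check for roots in F_7: m(0) = 2; m(1) = 1; m(2) = 6; m(3) = 0 → root; m(4) = 4; m(5) = 0 → root; m(6) = 1.
m(3) = 0, so (s − 3) divides m(s); m is reducible.

No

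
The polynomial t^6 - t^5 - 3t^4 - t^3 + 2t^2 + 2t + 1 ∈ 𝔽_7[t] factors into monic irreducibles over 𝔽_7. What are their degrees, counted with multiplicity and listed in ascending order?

Write h(t) = t^6 - t^5 - 3t^4 - t^3 + 2t^2 + 2t + 1.
Complete factorization: h(t) = (t^2 + 3t - 2)·(t^2 - 2t + 2)·(t^2 - 2t - 2).
Factor degrees with multiplicity: 2 + 2 + 2 = 6.

2, 2, 2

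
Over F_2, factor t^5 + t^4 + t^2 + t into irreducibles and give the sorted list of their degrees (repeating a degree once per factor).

Write g(t) = t^5 + t^4 + t^2 + t.
Roots in F_2: g(0) = 0 → root; g(1) = 0 → root.
Linear factors from roots: (t), (t + 1).
Complete factorization: g(t) = (t)·(t + 1)^2·(t^2 + t + 1).
Factor degrees with multiplicity: 1 + 1 + 1 + 2 = 5.

1, 1, 1, 2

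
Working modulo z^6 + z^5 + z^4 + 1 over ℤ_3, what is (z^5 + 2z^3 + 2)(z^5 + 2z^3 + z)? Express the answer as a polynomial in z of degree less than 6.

z^5 + 2z^3 + 2z^2 + 2z + 2

Multiply in ℤ_3[z]: (z^5 + 2z^3 + 2)·(z^5 + 2z^3 + z) = z^10 + z^8 + 2z^6 + 2z^5 + 2z^4 + z^3 + 2z.
Reduce using z^6 ≡ 2z^5 + 2z^4 + 2 (mod z^6 + z^5 + z^4 + 1).
Reduced: z^5 + 2z^3 + 2z^2 + 2z + 2.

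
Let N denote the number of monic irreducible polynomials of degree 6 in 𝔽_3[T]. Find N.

The number of monic irreducibles of degree 6 over GF(3) is (1/6)·Σ_{d∣6} μ(6/d) 3^d.
Divisors of 6: 1, 2, 3, 6; μ(6/d) for each: 1, -1, -1, 1.
Σ = 3^1 − 3^2 − 3^3 + 3^6 = 696.
N = 696/6 = 116.

116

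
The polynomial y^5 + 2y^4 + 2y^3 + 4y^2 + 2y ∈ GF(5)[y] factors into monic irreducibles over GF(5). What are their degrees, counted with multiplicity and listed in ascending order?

Write g(y) = y^5 + 2y^4 + 2y^3 + 4y^2 + 2y.
Roots in GF(5): g(0) = 0 → root; g(1) = 1; g(2) = 0 → root; g(3) = 1; g(4) = 1.
Linear factors from roots: (y), (y + 3).
Complete factorization: g(y) = (y)·(y + 3)·(y^3 + 4y^2 + 4).
Factor degrees with multiplicity: 1 + 1 + 3 = 5.

1, 1, 3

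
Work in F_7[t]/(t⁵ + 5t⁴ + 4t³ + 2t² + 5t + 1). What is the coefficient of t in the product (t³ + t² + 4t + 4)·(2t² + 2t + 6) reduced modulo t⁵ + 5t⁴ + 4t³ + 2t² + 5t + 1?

Multiply in F_7[t]: (t³ + t² + 4t + 4)·(2t² + 2t + 6) = 2t⁵ + 4t⁴ + 2t³ + t² + 4t + 3.
Reduce using t⁵ ≡ 2t⁴ + 3t³ + 5t² + 2t + 6 (mod t⁵ + 5t⁴ + 4t³ + 2t² + 5t + 1).
Reduced: t⁴ + t³ + 4t² + t + 1.

1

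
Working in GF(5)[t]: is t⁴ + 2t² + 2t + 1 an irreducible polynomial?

Yes

Write m(t) = t⁴ + 2t² + 2t + 1.
Check for roots in GF(5): m(0) = 1; m(1) = 1; m(2) = 4; m(3) = 1; m(4) = 2.
No roots, so no linear factors.
Degree-2 irreducible divisors: test the 10 monic irreducibles of degree 2 over GF(5).
None of them divide m (all give nonzero remainder).
No irreducible factor of degree ≤ 2 exists, so m is irreducible over GF(5).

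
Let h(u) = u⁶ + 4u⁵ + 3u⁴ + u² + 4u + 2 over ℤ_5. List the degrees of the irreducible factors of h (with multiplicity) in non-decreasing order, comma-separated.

1, 2, 3

Roots in ℤ_5: h(0) = 2; h(1) = 0 → root; h(2) = 4; h(3) = 2; h(4) = 4.
Linear factors from roots: (u + 4).
Complete factorization: h(u) = (u + 4)·(u² + 2u + 3)·(u³ + 3u² + 4u + 1).
Factor degrees with multiplicity: 1 + 2 + 3 = 6.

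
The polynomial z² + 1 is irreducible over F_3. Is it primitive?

Write f(z) = z² + 1.
|GF(3^2)^×| = 3^2 − 1 = 8. Prime factorization: 8 = 2^3.
f is primitive ⇔ z has order 8 in GF(3)[z]/(f), i.e. z^(8/q) ≠ 1 for each prime q | 8.
z^(4) mod f = 1
Since z^(4) = 1, the order of z divides 4 < 8; not primitive.

No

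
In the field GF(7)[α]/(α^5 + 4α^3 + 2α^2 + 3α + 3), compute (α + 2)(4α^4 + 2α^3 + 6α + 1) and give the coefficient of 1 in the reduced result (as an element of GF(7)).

Multiply in GF(7)[α]: (α + 2)·(4α^4 + 2α^3 + 6α + 1) = 4α^5 + 3α^4 + 4α^3 + 6α^2 + 6α + 2.
Reduce using α^5 ≡ 3α^3 + 5α^2 + 4α + 4 (mod α^5 + 4α^3 + 2α^2 + 3α + 3).
Reduced: 3α^4 + 2α^3 + 5α^2 + α + 4.

4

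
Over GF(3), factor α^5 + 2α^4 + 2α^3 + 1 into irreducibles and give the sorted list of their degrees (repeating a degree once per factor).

Write f(α) = α^5 + 2α^4 + 2α^3 + 1.
Roots in GF(3): f(0) = 1; f(1) = 0 → root; f(2) = 0 → root.
Linear factors from roots: (α + 2), (α + 1).
Complete factorization: f(α) = (α + 2)·(α + 1)^2·(α^2 + α + 2).
Factor degrees with multiplicity: 1 + 1 + 1 + 2 = 5.

1, 1, 1, 2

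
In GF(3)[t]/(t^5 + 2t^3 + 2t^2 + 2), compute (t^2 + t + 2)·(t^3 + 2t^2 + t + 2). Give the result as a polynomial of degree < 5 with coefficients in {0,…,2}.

2t^2 + t + 2

Multiply in GF(3)[t]: (t^2 + t + 2)·(t^3 + 2t^2 + t + 2) = t^5 + 2t^3 + t^2 + t + 1.
Reduce using t^5 ≡ t^3 + t^2 + 1 (mod t^5 + 2t^3 + 2t^2 + 2).
Reduced: 2t^2 + t + 2.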